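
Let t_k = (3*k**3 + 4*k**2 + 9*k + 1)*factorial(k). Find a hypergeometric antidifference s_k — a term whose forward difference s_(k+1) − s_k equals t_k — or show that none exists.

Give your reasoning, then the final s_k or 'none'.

s_k = (3*k**2 - 2*k + 2)*factorial(k)

Step 1: r(k) = (3*k**4 + 16*k**3 + 39*k**2 + 43*k + 17)/(3*k**3 + 4*k**2 + 9*k + 1).
Factor: A=k + 1; B=1; C=k**3 + 4*k**2/3 + 3*k + 1/3.
Need (k + 1)·f(k+1) − (1)·f(k) = k**3 + 4*k**2/3 + 3*k + 1/3.
Degrees (1,0,3) ⇒ d ≤ 2.
Solving with deg f ≤ 2: f(k) = (3*k**2 - 2*k + 2)/3.
So s_k = (B(k−1)f/C)·t_k = ((3*k**2 - 2*k + 2)/(3*k**3 + 4*k**2 + 9*k + 1))·t_k = (3*k**2 - 2*k + 2)*factorial(k).
s_(k+1) − s_k = (3*k**3 + 4*k**2 + 9*k + 1)*factorial(k) = t_k.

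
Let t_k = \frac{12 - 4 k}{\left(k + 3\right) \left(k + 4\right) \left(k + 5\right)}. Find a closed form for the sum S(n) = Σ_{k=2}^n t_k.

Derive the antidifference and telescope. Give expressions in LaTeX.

t_(k+1)/t_k = (k - 2)*(k + 3)/((k - 3)*(k + 6)).
A = k + 3, B = k + 6, C = k - 3.
Set up (k + 3)·f(k+1) − (k + 5)·f(k) − (k - 3) = 0.
Degrees (1,1,1) ⇒ d ≤ 2.
Solving with deg f ≤ 2: f(k) = -k.
Get s_k = R·t_k = 4*k/((k + 3)*(k + 4)) with R(k) = B(k−1)f(k)/C(k) = -k*(k + 5)/(k - 3).
s_(k+1) − s_k = 4*(3 - k)/(k**3 + 12*k**2 + 47*k + 60) = t_k.
s_(n+1) = 4*(n + 1)/(n**2 + 9*n + 20) and s_(2) = 4/15, so S(n) = 4*(-n**2 + 6*n - 5)/(15*(n**2 + 9*n + 20)).

S(n) = \frac{4 \left(- n^{2} + 6 n - 5\right)}{15 \left(n^{2} + 9 n + 20\right)}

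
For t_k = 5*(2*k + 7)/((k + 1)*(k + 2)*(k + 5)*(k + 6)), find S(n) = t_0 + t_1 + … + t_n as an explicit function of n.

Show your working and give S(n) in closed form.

S(n) = (n**2 + 8*n + 7)/(n**2 + 8*n + 12)

r(k) = (k + 1)*(k + 5)*(2*k + 9)/((k + 3)*(k + 7)*(2*k + 7)) after simplifying.
A = k + 1, B = k + 7, C = k**3 + 21*k**2/2 + 73*k/2 + 42.
Need (k + 1)·f(k+1) − (k + 6)·f(k) = k**3 + 21*k**2/2 + 73*k/2 + 42.
d = 5 from the (1,1,3) case.
Solve for f: f(k) = k*(k + 2)*(k + 3)*(k + 4)*(k + 6)/10 (degree 5 ≤ 5).
So s_k = (B(k−1)f/C)·t_k = (k*(k + 2)*(k + 6)**2/(5*(2*k + 7)))·t_k = k*(k + 6)/(k**2 + 6*k + 5).
s_(k+1) − s_k = 5*(2*k + 7)/(k**4 + 14*k**3 + 65*k**2 + 112*k + 60) = t_k.
Telescope: S(n) = s_(n+1) − s_(0) = (n**2 + 8*n + 7)/(n**2 + 8*n + 12) − (0) = (n**2 + 8*n + 7)/(n**2 + 8*n + 12).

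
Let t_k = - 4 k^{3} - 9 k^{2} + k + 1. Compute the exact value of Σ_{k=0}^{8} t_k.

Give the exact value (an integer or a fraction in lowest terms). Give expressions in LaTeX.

Σ = -6975

r(k) = (4*k**3 + 21*k**2 + 29*k + 11)/(4*k**3 + 9*k**2 - k - 1) after simplifying.
So A=1 and B=1, with C=k**3 + 9*k**2/4 - k/4 - 1/4.
Need (1)·f(k+1) − (1)·f(k) = k**3 + 9*k**2/4 - k/4 - 1/4.
deg f ≤ 4 (via 0,0,3).
A polynomial solution: f(k) = k*(k**3 + k**2 - 4*k + 1)/4.
So s_k = (B(k−1)f/C)·t_k = (k*(k**3 + k**2 - 4*k + 1)/(4*k**3 + 9*k**2 - k - 1))·t_k = k*(-k**3 - k**2 + 4*k - 1).
s_(k+1) − s_k = -4*k**3 - 9*k**2 + k + 1 = t_k.
Evaluate s at k=9 and k=0: -6975 and 0; difference -6975.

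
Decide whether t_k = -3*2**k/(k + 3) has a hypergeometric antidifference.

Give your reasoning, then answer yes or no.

No — negative degree bound, so no certificate f.

t_(k+1)/t_k = 2*(k + 3)/(k + 4).
A = 2*k + 6, B = k + 4, C = 1.
Key eq: (2*k + 6)·f(k+1) = (k + 3)·f(k) + (1).
Degrees (1,1,0) ⇒ d ≤ -1.
d = -1 < 0 ⇒ no nonzero polynomial f; not summable.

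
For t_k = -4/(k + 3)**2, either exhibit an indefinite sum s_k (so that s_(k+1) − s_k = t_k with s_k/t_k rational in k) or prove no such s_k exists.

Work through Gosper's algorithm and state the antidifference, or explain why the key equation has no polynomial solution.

none — t_k is not Gosper-summable

Step 1: r(k) = (k + 3)**2/(k + 4)**2.
So A=k**2 + 6*k + 9 and B=k**2 + 8*k + 16, with C=1.
Key eq: (k**2 + 6*k + 9)·f(k+1) = (k**2 + 6*k + 9)·f(k) + (1).
From deg A=2, deg B=2, deg C=0: d=0.
Generic f = c0 gives residual -1; -1 = 0 cannot hold, so t_k is not Gosper-summable.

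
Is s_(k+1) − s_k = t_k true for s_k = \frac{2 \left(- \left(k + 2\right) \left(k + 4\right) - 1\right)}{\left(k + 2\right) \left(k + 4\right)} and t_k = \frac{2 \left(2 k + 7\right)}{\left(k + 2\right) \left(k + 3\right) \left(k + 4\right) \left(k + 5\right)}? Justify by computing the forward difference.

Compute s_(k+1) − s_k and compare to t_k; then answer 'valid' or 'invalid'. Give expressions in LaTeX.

Valid — Δs_k = t_k.

s_(k+1) = 2*(-(k + 3)*(k + 5) - 1)/((k + 3)*(k + 5))
s_(k+1) − s_k = 2*(2*k + 7)/(k**4 + 14*k**3 + 71*k**2 + 154*k + 120)
(s_(k+1) − s_k) − t_k = 0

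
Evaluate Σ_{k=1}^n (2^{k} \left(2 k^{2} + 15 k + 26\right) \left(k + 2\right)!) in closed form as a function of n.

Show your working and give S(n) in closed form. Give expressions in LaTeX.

S(n) = 2 \cdot 2^{n} n \left(n + 3\right)! + 10 \cdot 2^{n} \left(n + 3\right)! - 60

r(k) = 2*(2*k**3 + 25*k**2 + 100*k + 129)/(2*k**2 + 15*k + 26) after simplifying.
A = 2*k + 6, B = 1, C = k**2 + 15*k/2 + 13.
Key eq: (2*k + 6)·f(k+1) = (1)·f(k) + (k**2 + 15*k/2 + 13).
From deg A=1, deg B=0, deg C=2: d=1.
A polynomial solution: f(k) = (k + 4)/2.
Certificate R = B(k−1)f/C = (k + 4)/(2*k**2 + 15*k + 26) gives s_k = 2**k*(k + 4)*factorial(k + 2).
Check: Δs_k = 2**k*(2*k**2 + 15*k + 26)*factorial(k + 2). ✓
Evaluate: s_(n+1) = 2**(n + 1)*(n + 5)*factorial(n + 3); subtract s_(1) = 60 ⇒ S(n) = 2*2**n*n*factorial(n + 3) + 10*2**n*factorial(n + 3) - 60.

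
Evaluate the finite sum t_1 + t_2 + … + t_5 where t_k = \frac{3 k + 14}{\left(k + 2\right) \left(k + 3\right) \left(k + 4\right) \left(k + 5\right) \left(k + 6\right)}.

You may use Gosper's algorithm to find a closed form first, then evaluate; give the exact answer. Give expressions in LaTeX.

Σ = 5/396

Compute t_(k+1)/t_k: get (k + 2)*(3*k + 17)/((k + 7)*(3*k + 14)).
Gosper form: A/B · C(k+1)/C(k) with A=k + 2, B=k + 7, C=k + 14/3.
Key eq: (k + 2)·f(k+1) = (k + 6)·f(k) + (k + 14/3).
From deg A=1, deg B=1, deg C=1: d=4.
Coefficient equations give f(k) = k*(k + 4)*(k**2 + 10*k + 31)/90.
R(k) = B(k−1)·f(k)/C(k) = k*(k + 4)*(k + 6)*(k**2 + 10*k + 31)/(30*(3*k + 14)); s_k = R·t_k = k*(k**2 + 10*k + 31)/(30*(k**3 + 10*k**2 + 31*k + 30)).
Δs = (3*k + 14)/(k**5 + 20*k**4 + 155*k**3 + 580*k**2 + 1044*k + 720), as required.
Telescoping: Σ = s_(6) − s_(1) = 127/3960 − (7/360) = 5/396.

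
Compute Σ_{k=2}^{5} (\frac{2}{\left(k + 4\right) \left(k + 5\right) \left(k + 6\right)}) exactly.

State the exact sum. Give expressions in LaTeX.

The ratio is (k + 4)/(k + 7).
Gosper form: A/B · C(k+1)/C(k) with A=k + 4, B=k + 7, C=1.
f must satisfy (k + 4)·f(k+1) − (k + 6)·f(k) = 1.
From deg A=1, deg B=1, deg C=0: d=2.
Match coefficients ⇒ f(k) = k*(k + 9)/40.
Get s_k = R·t_k = k*(k + 9)/(20*(k + 4)*(k + 5)) with R(k) = B(k−1)f(k)/C(k) = k*(k + 6)*(k + 9)/40.
Δs = 2/(k**3 + 15*k**2 + 74*k + 120), as required.
Sum = s_(6) − s_(2); s_(6) = 9/220, s_(2) = 11/420 ⇒ 17/1155.

Σ = 17/1155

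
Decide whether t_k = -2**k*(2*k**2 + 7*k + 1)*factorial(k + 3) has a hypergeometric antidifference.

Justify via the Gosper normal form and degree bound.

Yes. s_k = -2**k*(k - 1)*factorial(k + 3).

r(k) = 2*(2*k**3 + 19*k**2 + 54*k + 40)/(2*k**2 + 7*k + 1) after simplifying.
Take A(k)=2*k + 8, B(k)=1, C(k)=k**2 + 7*k/2 + 1/2.
Key eq: (2*k + 8)·f(k+1) = (1)·f(k) + (k**2 + 7*k/2 + 1/2).
d = 1 from the (1,0,2) case.
Coefficient equations give f(k) = (k - 1)/2.
R(k) = B(k−1)·f(k)/C(k) = (k - 1)/(2*k**2 + 7*k + 1); s_k = R·t_k = -2**k*(k - 1)*factorial(k + 3).
Check: Δs_k = -2**k*(2*k**2 + 7*k + 1)*factorial(k + 3). ✓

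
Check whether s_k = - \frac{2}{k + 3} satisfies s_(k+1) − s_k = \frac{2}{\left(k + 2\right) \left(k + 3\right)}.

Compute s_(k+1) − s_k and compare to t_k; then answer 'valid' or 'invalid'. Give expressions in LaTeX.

s_(k+1) = -2/(k + 4)
s_(k+1) − s_k = 2/((k + 3)*(k + 4))
(s_(k+1) − s_k) − t_k = -4/(k**3 + 9*k**2 + 26*k + 24)

Invalid: residual - \frac{4}{k^{3} + 9 k^{2} + 26 k + 24} ≠ 0.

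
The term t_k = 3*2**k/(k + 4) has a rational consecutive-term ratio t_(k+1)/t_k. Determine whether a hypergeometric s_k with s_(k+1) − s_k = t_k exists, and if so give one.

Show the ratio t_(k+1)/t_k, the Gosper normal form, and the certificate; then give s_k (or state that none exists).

Step 1: r(k) = 2*(k + 4)/(k + 5).
Gosper form: A/B · C(k+1)/C(k) with A=2*k + 8, B=k + 5, C=1.
Set up (2*k + 8)·f(k+1) − (k + 4)·f(k) − (1) = 0.
d = -1 from the (1,1,0) case.
Negative degree bound (-1): no f exists, t_k not Gosper-summable.

none — t_k is not Gosper-summable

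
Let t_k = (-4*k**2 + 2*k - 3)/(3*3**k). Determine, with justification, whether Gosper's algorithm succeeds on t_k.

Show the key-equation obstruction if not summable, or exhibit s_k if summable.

Yes. s_k = (2*k**2 + k + 3)/3**k.

r(k) = (4*k**2 + 6*k + 5)/(3*(4*k**2 - 2*k + 3)) after simplifying.
A = 1/3, B = 1, C = k**2 - k/2 + 3/4.
f must satisfy (1/3)·f(k+1) − (1)·f(k) = k**2 - k/2 + 3/4.
Degrees (0,0,2) ⇒ d ≤ 2.
Match coefficients ⇒ f(k) = -3*(2*k**2 + k + 3)/4.
Certificate R = B(k−1)f/C = -3*(2*k**2 + k + 3)/(4*k**2 - 2*k + 3) gives s_k = (2*k**2 + k + 3)/3**k.
Verify: (-4*k**2 + 2*k - 3)/(3*3**k) matches t_k.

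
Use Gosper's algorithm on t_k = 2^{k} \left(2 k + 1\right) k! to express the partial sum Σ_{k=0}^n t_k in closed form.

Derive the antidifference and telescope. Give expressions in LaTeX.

S(n) = 2 \cdot 2^{n} \left(n + 1\right)! - 1

Compute t_(k+1)/t_k: get 2*(k + 1)*(2*k + 3)/(2*k + 1).
A = 2*k + 2, B = 1, C = k + 1/2.
Set up (2*k + 2)·f(k+1) − (1)·f(k) − (k + 1/2) = 0.
d = 0 from the (1,0,1) case.
A polynomial solution: f(k) = 1/2.
Certificate R = B(k−1)f/C = 1/(2*k + 1) gives s_k = 2**k*factorial(k).
Δs = 2**k*(2*k + 1)*factorial(k), as required.
s_(n+1) = 2**(n + 1)*factorial(n + 1) and s_(0) = 1, so S(n) = 2*2**n*factorial(n + 1) - 1.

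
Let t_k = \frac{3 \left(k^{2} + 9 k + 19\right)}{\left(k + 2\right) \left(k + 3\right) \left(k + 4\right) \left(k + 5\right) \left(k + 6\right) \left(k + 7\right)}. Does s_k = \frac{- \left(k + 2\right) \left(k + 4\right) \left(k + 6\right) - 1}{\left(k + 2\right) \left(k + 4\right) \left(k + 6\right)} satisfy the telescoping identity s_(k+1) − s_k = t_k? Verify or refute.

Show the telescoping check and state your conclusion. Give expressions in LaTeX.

s_(k+1) = (-(k + 3)*(k + 5)*(k + 7) - 1)/((k + 3)*(k + 5)*(k + 7))
s_(k+1) − s_k = 3*(k**2 + 9*k + 19)/(k**6 + 27*k**5 + 295*k**4 + 1665*k**3 + 5104*k**2 + 8028*k + 5040)
(s_(k+1) − s_k) − t_k = 0

valid; difference matches t_k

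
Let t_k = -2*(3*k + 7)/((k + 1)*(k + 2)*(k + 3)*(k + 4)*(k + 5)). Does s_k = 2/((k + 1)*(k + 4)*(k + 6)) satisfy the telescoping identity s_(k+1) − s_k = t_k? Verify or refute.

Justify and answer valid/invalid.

s_(k+1) = 2/((k + 2)*(k + 5)*(k + 7))
s_(k+1) − s_k = 2/((k + 2)*(k + 5)*(k + 7)) - 2/((k + 1)*(k + 4)*(k + 6))
(s_(k+1) − s_k) − t_k = 24*(k**2 + 8*k + 13)/(k**7 + 28*k**6 + 322*k**5 + 1960*k**4 + 6769*k**3 + 13132*k**2 + 13068*k + 5040)

Invalid: residual 24*(k**2 + 8*k + 13)/(k**7 + 28*k**6 + 322*k**5 + 1960*k**4 + 6769*k**3 + 13132*k**2 + 13068*k + 5040) ≠ 0.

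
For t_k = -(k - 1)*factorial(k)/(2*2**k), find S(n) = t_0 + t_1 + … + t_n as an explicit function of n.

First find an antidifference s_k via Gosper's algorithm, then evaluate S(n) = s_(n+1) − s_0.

S(n) = 2**(-n - 1)*(2**(n + 1) - n*factorial(n) - factorial(n))

The ratio is k*(k + 1)/(2*(k - 1)).
A = k/2 + 1/2, B = 1, C = k - 1.
f must satisfy (k/2 + 1/2)·f(k+1) − (1)·f(k) = k - 1.
deg f ≤ 0 (via 1,0,1).
A polynomial solution: f(k) = 2.
R(k) = B(k−1)·f(k)/C(k) = 2/(k - 1); s_k = R·t_k = -factorial(k)/2**k.
Check: Δs_k = -(k - 1)*factorial(k)/(2*2**k). ✓
Evaluate: s_(n+1) = -2**(-n - 1)*factorial(n + 1); subtract s_(0) = -1 ⇒ S(n) = 2**(-n - 1)*(2**(n + 1) - n*factorial(n) - factorial(n)).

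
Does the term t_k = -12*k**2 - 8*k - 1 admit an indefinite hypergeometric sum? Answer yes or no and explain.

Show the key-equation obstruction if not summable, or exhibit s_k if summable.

The ratio is (12*k**2 + 32*k + 21)/(12*k**2 + 8*k + 1).
Take A(k)=1, B(k)=1, C(k)=k**2 + 2*k/3 + 1/12.
Solve (1)·f(k+1) − (1)·f(k) = k**2 + 2*k/3 + 1/12.
Degrees (0,0,2) ⇒ d ≤ 3.
Solving with deg f ≤ 3: f(k) = k*(4*k**2 - 2*k - 1)/12.
Certificate R = B(k−1)f/C = k*(4*k**2 - 2*k - 1)/((2*k + 1)*(6*k + 1)) gives s_k = k*(-4*k**2 + 2*k + 1).
Verify: -12*k**2 - 8*k - 1 matches t_k.

Yes. s_k = k*(-4*k**2 + 2*k + 1).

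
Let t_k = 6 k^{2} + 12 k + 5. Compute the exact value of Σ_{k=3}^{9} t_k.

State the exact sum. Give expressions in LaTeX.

Σ = 2219

The ratio is (6*k**2 + 24*k + 23)/(6*k**2 + 12*k + 5).
So A=1 and B=1, with C=k**2 + 2*k + 5/6.
Set up (1)·f(k+1) − (1)·f(k) − (k**2 + 2*k + 5/6) = 0.
d = 3 from the (0,0,2) case.
Solving with deg f ≤ 3: f(k) = k**2*(2*k + 3)/6.
Then R = B(k−1)f/C = k**2*(2*k + 3)/(6*k**2 + 12*k + 5), so s_k = R(k)·t_k = k**2*(2*k + 3).
Verify: 6*k**2 + 12*k + 5 matches t_k.
Σ_(k=3)^(9) t_k = s_(10) − s_(3) = 2300 − (81) = 2219.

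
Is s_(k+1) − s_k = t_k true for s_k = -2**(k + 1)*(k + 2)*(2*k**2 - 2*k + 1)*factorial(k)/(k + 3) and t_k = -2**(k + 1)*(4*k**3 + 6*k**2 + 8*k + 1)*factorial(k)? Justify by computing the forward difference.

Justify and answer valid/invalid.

s_(k+1) = -2**(k + 2)*(k + 3)*(2*k**2 + 2*k + 1)*factorial(k + 1)/(k + 4)
s_(k+1) − s_k = -2**(k + 1)*(4*k**5 + 30*k**4 + 80*k**3 + 105*k**2 + 76*k + 10)*factorial(k)/((k + 3)*(k + 4))
(s_(k+1) − s_k) − t_k = 2**(k + 1)*(4*k**4 + 18*k**3 + 24*k**2 + 27*k + 2)*factorial(k)/((k + 3)*(k + 4))

Invalid: residual 2**(k + 1)*(4*k**4 + 18*k**3 + 24*k**2 + 27*k + 2)*factorial(k)/((k + 3)*(k + 4)) ≠ 0.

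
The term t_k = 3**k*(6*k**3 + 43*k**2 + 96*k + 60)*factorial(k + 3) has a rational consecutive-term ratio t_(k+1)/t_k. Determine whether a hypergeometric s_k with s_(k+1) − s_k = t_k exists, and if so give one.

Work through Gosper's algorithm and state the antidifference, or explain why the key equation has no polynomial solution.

s_k = 3**k*k*(2*k + 3)*factorial(k + 3)

Compute t_(k+1)/t_k: get 3*(6*k**4 + 85*k**3 + 444*k**2 + 1005*k + 820)/(6*k**3 + 43*k**2 + 96*k + 60).
Factor: A=3*k + 12; B=1; C=k**3 + 43*k**2/6 + 16*k + 10.
Key eq: (3*k + 12)·f(k+1) = (1)·f(k) + (k**3 + 43*k**2/6 + 16*k + 10).
deg f ≤ 2 (via 1,0,3).
A polynomial solution: f(k) = k*(2*k + 3)/6.
R(k) = B(k−1)·f(k)/C(k) = k*(2*k + 3)/(6*k**3 + 43*k**2 + 96*k + 60); s_k = R·t_k = 3**k*k*(2*k + 3)*factorial(k + 3).
Verify: 3**k*(6*k**3 + 43*k**2 + 96*k + 60)*factorial(k + 3) matches t_k.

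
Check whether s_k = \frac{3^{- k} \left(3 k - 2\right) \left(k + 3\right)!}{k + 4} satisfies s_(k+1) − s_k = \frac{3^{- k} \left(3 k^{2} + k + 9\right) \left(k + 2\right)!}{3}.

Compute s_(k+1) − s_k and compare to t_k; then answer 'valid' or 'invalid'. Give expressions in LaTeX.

Invalid: residual - \frac{3^{- k} \left(3 k^{3} + 13 k^{2} + 4 k + 42\right) \left(k + 2\right)!}{3 \left(k + 4\right) \left(k + 5\right)} ≠ 0.

s_(k+1) = (3*k + 1)*factorial(k + 4)/(3*3**k*(k + 5))
s_(k+1) − s_k = (3*k**3 + 16*k**2 + 17*k + 46)*factorial(k + 3)/(3*3**k*(k + 4)*(k + 5))
(s_(k+1) − s_k) − t_k = -(3*k**3 + 13*k**2 + 4*k + 42)*factorial(k + 2)/(3*3**k*(k + 4)*(k + 5))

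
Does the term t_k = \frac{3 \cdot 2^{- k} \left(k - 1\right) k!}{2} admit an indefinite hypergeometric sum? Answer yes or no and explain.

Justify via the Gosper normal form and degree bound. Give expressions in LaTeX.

The ratio is k*(k + 1)/(2*(k - 1)).
So A=k/2 + 1/2 and B=1, with C=k - 1.
Set up (k/2 + 1/2)·f(k+1) − (1)·f(k) − (k - 1) = 0.
deg f ≤ 0 (via 1,0,1).
Coefficient equations give f(k) = 2.
Then R = B(k−1)f/C = 2/(k - 1), so s_k = R(k)·t_k = 3*factorial(k)/2**k.
s_(k+1) − s_k = 3*(k - 1)*factorial(k)/(2*2**k) = t_k.

Yes. s_k = 3 \cdot 2^{- k} k!.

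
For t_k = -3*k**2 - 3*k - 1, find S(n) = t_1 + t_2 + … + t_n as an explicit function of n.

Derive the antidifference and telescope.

S(n) = n*(-n**2 - 3*n - 3)

Compute t_(k+1)/t_k: get (3*k**2 + 9*k + 7)/(3*k**2 + 3*k + 1).
Take A(k)=1, B(k)=1, C(k)=k**2 + k + 1/3.
Set up (1)·f(k+1) − (1)·f(k) − (k**2 + k + 1/3) = 0.
d = 3 from the (0,0,2) case.
A polynomial solution: f(k) = k**3/3.
R(k) = B(k−1)·f(k)/C(k) = k**3/(3*k**2 + 3*k + 1); s_k = R·t_k = -k**3.
Verify: k**3 - (k + 1)**3 matches t_k.
Σ_(k=1)^n t_k = s_(n+1) − s_(1) = (-n**3 - 3*n**2 - 3*n - 1) − (-1), i.e. n*(-n**2 - 3*n - 3).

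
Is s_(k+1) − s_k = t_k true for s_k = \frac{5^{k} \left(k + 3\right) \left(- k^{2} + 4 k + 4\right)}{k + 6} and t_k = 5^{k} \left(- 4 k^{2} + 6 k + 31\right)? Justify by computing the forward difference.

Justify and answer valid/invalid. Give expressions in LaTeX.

Invalid: residual \frac{5^{k} \left(12 k^{3} + 51 k^{2} - 189 k - 546\right)}{k^{2} + 13 k + 42} ≠ 0.

s_(k+1) = 5**(k + 1)*(k + 4)*(4*k - (k + 1)**2 + 8)/(k + 7)
s_(k+1) − s_k = 5**k*(-4*k**4 - 34*k**3 - 8*k**2 + 466*k + 756)/(k**2 + 13*k + 42)
(s_(k+1) − s_k) − t_k = 5**k*(12*k**3 + 51*k**2 - 189*k - 546)/(k**2 + 13*k + 42)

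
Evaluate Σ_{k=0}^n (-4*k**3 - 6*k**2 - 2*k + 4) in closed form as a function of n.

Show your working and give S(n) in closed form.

Step 1: r(k) = (2*k**3 + 9*k**2 + 13*k + 4)/(2*k**3 + 3*k**2 + k - 2).
Normal form (A,B,C) = (1, 1, k**3 + 3*k**2/2 + k/2 - 1).
Need (1)·f(k+1) − (1)·f(k) = k**3 + 3*k**2/2 + k/2 - 1.
Degrees (0,0,3) ⇒ d ≤ 4.
Solve for f: f(k) = k*(k**3 - k - 4)/4 (degree 4 ≤ 4).
Get s_k = R·t_k = k*(-k**3 + k + 4) with R(k) = B(k−1)f(k)/C(k) = k*(k**3 - k - 4)/(2*(2*k**3 + 3*k**2 + k - 2)).
Check: Δs_k = -4*k**3 - 6*k**2 - 2*k + 4. ✓
Evaluate: s_(n+1) = -n**4 - 4*n**3 - 5*n**2 + 2*n + 4; subtract s_(0) = 0 ⇒ S(n) = -n**4 - 4*n**3 - 5*n**2 + 2*n + 4.

S(n) = -n**4 - 4*n**3 - 5*n**2 + 2*n + 4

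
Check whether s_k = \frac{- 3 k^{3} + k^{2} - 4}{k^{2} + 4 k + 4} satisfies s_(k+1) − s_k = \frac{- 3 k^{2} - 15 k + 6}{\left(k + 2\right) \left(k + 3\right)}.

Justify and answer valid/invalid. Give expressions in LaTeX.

s_(k+1) = (-3*(k + 1)**3 + (k + 1)**2 - 4)/(4*k + (k + 1)**2 + 8)
s_(k+1) − s_k = (-3*k**4 - 30*k**3 - 71*k**2 - 28*k + 12)/(k**4 + 10*k**3 + 37*k**2 + 60*k + 36)
(s_(k+1) − s_k) − t_k = 8*(2*k**2 + 4*k - 3)/(k**4 + 10*k**3 + 37*k**2 + 60*k + 36)

Invalid: residual \frac{8 \left(2 k^{2} + 4 k - 3\right)}{k^{4} + 10 k^{3} + 37 k^{2} + 60 k + 36} ≠ 0.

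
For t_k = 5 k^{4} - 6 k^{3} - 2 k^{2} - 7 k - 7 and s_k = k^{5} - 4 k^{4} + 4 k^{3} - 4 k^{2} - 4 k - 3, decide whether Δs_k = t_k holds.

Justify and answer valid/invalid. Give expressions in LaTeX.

s_(k+1) = k**5 + k**4 - 2*k**3 - 6*k**2 - 11*k - 10
s_(k+1) − s_k = 5*k**4 - 6*k**3 - 2*k**2 - 7*k - 7
(s_(k+1) − s_k) − t_k = 0

Valid — Δs_k = t_k.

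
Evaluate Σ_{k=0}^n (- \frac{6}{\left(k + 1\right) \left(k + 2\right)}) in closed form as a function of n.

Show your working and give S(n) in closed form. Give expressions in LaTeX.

S(n) = \frac{6 \left(- n - 1\right)}{n + 2}

The ratio is (k + 1)/(k + 3).
Factor: A=k + 1; B=k + 3; C=1.
Key eq: (k + 1)·f(k+1) = (k + 2)·f(k) + (1).
Bound: deg f ≤ 1.
Solve for f: f(k) = k (degree 1 ≤ 1).
R(k) = B(k−1)·f(k)/C(k) = k*(k + 2); s_k = R·t_k = -6*k/(k + 1).
s_(k+1) − s_k = -6/(k**2 + 3*k + 2) = t_k.
Σ_(k=0)^n t_k = s_(n+1) − s_(0) = (6*(-n - 1)/(n + 2)) − (0), i.e. 6*(-n - 1)/(n + 2).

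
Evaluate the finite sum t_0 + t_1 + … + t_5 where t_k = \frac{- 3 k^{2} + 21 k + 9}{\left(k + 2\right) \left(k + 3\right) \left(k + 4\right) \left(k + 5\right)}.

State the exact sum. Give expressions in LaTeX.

Compute t_(k+1)/t_k: get (k + 2)*(7*k - (k + 1)**2 + 10)/((k + 6)*(-k**2 + 7*k + 3)).
A = k + 2, B = k + 6, C = k**2 - 7*k - 3.
f must satisfy (k + 2)·f(k+1) − (k + 5)·f(k) = k**2 - 7*k - 3.
Bound: deg f ≤ 3.
Solving with deg f ≤ 3: f(k) = -k*(k**2 + 33*k + 2)/24.
Certificate R = B(k−1)f/C = -k*(k + 5)*(k**2 + 33*k + 2)/(24*(k**2 - 7*k - 3)) gives s_k = k*(k**2 + 33*k + 2)/(8*(k + 2)*(k + 3)*(k + 4)).
Δs = 3*(-k**2 + 7*k + 3)/(k**4 + 14*k**3 + 71*k**2 + 154*k + 120), as required.
Σ_(k=0)^(5) t_k = s_(6) − s_(0) = 59/240 − (0) = 59/240.

Σ = 59/240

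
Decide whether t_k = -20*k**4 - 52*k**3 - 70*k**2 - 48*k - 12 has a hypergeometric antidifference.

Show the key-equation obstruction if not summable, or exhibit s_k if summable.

Compute t_(k+1)/t_k: get (10*k**4 + 66*k**3 + 173*k**2 + 212*k + 101)/(10*k**4 + 26*k**3 + 35*k**2 + 24*k + 6).
Take A(k)=1, B(k)=1, C(k)=k**4 + 13*k**3/5 + 7*k**2/2 + 12*k/5 + 3/5.
Set up (1)·f(k+1) − (1)·f(k) − (k**4 + 13*k**3/5 + 7*k**2/2 + 12*k/5 + 3/5) = 0.
deg f ≤ 5 (via 0,0,4).
A polynomial solution: f(k) = k*(4*k**4 + 3*k**3 + 4*k**2 + 2*k - 1)/20.
So s_k = (B(k−1)f/C)·t_k = (k*(4*k**4 + 3*k**3 + 4*k**2 + 2*k - 1)/(2*(10*k**4 + 26*k**3 + 35*k**2 + 24*k + 6)))·t_k = k*(-4*k**4 - 3*k**3 - 4*k**2 - 2*k + 1).
Verify: -20*k**4 - 52*k**3 - 70*k**2 - 48*k - 12 matches t_k.

Yes. s_k = k*(-4*k**4 - 3*k**3 - 4*k**2 - 2*k + 1).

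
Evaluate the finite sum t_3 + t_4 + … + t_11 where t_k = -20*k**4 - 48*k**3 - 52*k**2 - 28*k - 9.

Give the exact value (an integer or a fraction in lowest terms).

r(k) = (20*k**4 + 128*k**3 + 316*k**2 + 356*k + 157)/(20*k**4 + 48*k**3 + 52*k**2 + 28*k + 9) after simplifying.
Factor: A=1; B=1; C=k**4 + 12*k**3/5 + 13*k**2/5 + 7*k/5 + 9/20.
Key eq: (1)·f(k+1) = (1)·f(k) + (k**4 + 12*k**3/5 + 13*k**2/5 + 7*k/5 + 9/20).
d = 5 from the (0,0,4) case.
Match coefficients ⇒ f(k) = k*(4*k**4 + 2*k**3 + 3)/20.
Get s_k = R·t_k = k*(-4*k**4 - 2*k**3 - 3) with R(k) = B(k−1)f(k)/C(k) = k*(4*k**4 + 2*k**3 + 3)/(20*k**4 + 48*k**3 + 52*k**2 + 28*k + 9).
Verify: -20*k**4 - 48*k**3 - 52*k**2 - 28*k - 9 matches t_k.
Σ_(k=3)^(11) t_k = s_(12) − s_(3) = -1036836 − (-1143) = -1035693.

Σ = -1035693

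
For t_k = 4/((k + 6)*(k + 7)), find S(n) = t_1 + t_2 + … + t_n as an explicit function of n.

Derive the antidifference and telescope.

S(n) = 4*n/(7*(n + 7))

Step 1: r(k) = (k + 6)/(k + 8).
So A=k + 6 and B=k + 8, with C=1.
Key eq: (k + 6)·f(k+1) = (k + 7)·f(k) + (1).
From deg A=1, deg B=1, deg C=0: d=1.
Solving with deg f ≤ 1: f(k) = k/6.
R(k) = B(k−1)·f(k)/C(k) = k*(k + 7)/6; s_k = R·t_k = 2*k/(3*(k + 6)).
Verify: 4/(k**2 + 13*k + 42) matches t_k.
Telescope: S(n) = s_(n+1) − s_(1) = 2*(n + 1)/(3*(n + 7)) − (2/21) = 4*n/(7*(n + 7)).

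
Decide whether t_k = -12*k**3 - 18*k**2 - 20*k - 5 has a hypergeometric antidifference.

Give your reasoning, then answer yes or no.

r(k) = (12*k**3 + 54*k**2 + 92*k + 55)/(12*k**3 + 18*k**2 + 20*k + 5) after simplifying.
Factor: A=1; B=1; C=k**3 + 3*k**2/2 + 5*k/3 + 5/12.
Need (1)·f(k+1) − (1)·f(k) = k**3 + 3*k**2/2 + 5*k/3 + 5/12.
deg f ≤ 4 (via 0,0,3).
Solving with deg f ≤ 4: f(k) = k*(3*k**3 + 4*k - 2)/12.
Get s_k = R·t_k = k*(-3*k**3 - 4*k + 2) with R(k) = B(k−1)f(k)/C(k) = k*(3*k**3 + 4*k - 2)/(12*k**3 + 18*k**2 + 20*k + 5).
Δs = -12*k**3 - 18*k**2 - 20*k - 5, as required.

Yes. s_k = k*(-3*k**3 - 4*k + 2).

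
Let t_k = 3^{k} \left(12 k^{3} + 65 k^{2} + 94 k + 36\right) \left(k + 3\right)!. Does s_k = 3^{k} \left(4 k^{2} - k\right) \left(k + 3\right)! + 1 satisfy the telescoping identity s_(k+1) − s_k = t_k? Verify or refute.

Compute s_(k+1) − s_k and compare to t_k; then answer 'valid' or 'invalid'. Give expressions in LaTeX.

s_(k+1) = -3**(k + 1)*(k - 4*(k + 1)**2 + 1)*factorial(k + 4) + 1
s_(k+1) − s_k = 3**k*(12*k**3 + 65*k**2 + 94*k + 36)*factorial(k + 3)
(s_(k+1) − s_k) − t_k = 0

Valid — Δs_k = t_k.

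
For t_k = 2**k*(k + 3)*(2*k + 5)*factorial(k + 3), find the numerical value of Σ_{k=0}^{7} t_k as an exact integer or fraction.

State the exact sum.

t_(k+1)/t_k = (k + 4)**2*(4*k + 14)/((k + 3)*(2*k + 5)).
Factor: A=2*k + 8; B=1; C=k**2 + 11*k/2 + 15/2.
Solve (2*k + 8)·f(k+1) − (1)·f(k) = k**2 + 11*k/2 + 15/2.
Degrees (1,0,2) ⇒ d ≤ 1.
Coefficient equations give f(k) = (k + 1)/2.
So s_k = (B(k−1)f/C)·t_k = ((k + 1)/((k + 3)*(2*k + 5)))·t_k = 2**k*(k + 1)*factorial(k + 3).
Verify: 2**k*(k + 3)*(2*k + 5)*factorial(k + 3) matches t_k.
Telescoping: Σ = s_(8) − s_(0) = 91968307200 − (6) = 91968307194.

Σ = 91968307194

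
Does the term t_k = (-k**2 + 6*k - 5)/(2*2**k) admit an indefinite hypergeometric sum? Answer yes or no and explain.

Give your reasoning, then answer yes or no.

Yes. s_k = (k**2 - 4*k + 2)/2**k.

Ratio r(k) = k*(k - 4)/(2*(k**2 - 6*k + 5)).
Factor: A=1/2; B=1; C=k**2 - 6*k + 5.
f must satisfy (1/2)·f(k+1) − (1)·f(k) = k**2 - 6*k + 5.
Bound: deg f ≤ 2.
Solving with deg f ≤ 2: f(k) = -2*(k**2 - 4*k + 2).
Then R = B(k−1)f/C = -2*(k**2 - 4*k + 2)/((k - 5)*(k - 1)), so s_k = R(k)·t_k = (k**2 - 4*k + 2)/2**k.
Verify: (-k**2 + 6*k - 5)/(2*2**k) matches t_k.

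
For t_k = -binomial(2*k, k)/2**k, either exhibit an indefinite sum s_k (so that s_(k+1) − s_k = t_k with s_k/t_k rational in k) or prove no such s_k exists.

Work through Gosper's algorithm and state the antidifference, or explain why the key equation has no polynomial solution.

t_(k+1)/t_k = (2*k + 1)/(k + 1).
Gosper form: A/B · C(k+1)/C(k) with A=2*k + 1, B=k + 1, C=1.
Need (2*k + 1)·f(k+1) − (k)·f(k) = 1.
deg f ≤ -1 (via 1,1,0).
deg f ≤ -1 is impossible — no certificate.

none (Gosper's algorithm certifies no s_k)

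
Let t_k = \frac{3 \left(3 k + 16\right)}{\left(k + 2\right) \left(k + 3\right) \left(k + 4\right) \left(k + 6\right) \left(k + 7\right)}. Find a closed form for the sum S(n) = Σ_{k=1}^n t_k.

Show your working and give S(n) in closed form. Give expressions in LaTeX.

Ratio r(k) = (k + 2)*(k + 6)*(3*k + 19)/((k + 5)*(k + 8)*(3*k + 16)).
Normal form (A,B,C) = (k + 2, k + 8, k**2 + 31*k/3 + 80/3).
Need (k + 2)·f(k+1) − (k + 7)·f(k) = k**2 + 31*k/3 + 80/3.
Degrees (1,1,2) ⇒ d ≤ 5.
Solve for f: f(k) = k*(k + 4)*(k + 5)*(k**2 + 11*k + 36)/108 (degree 5 ≤ 5).
Then R = B(k−1)f/C = k*(k + 4)*(k + 7)*(k**2 + 11*k + 36)/(36*(3*k + 16)), so s_k = R(k)·t_k = k*(k**2 + 11*k + 36)/(12*(k**3 + 11*k**2 + 36*k + 36)).
Verify: 3*(3*k + 16)/(k**5 + 22*k**4 + 185*k**3 + 740*k**2 + 1404*k + 1008) matches t_k.
Evaluate: s_(n+1) = (n**3 + 14*n**2 + 61*n + 48)/(12*(n**3 + 14*n**2 + 61*n + 84)); subtract s_(1) = 1/21 ⇒ S(n) = n*(n**2 + 14*n + 61)/(28*(n**3 + 14*n**2 + 61*n + 84)).

S(n) = \frac{n \left(n^{2} + 14 n + 61\right)}{28 \left(n^{3} + 14 n^{2} + 61 n + 84\right)}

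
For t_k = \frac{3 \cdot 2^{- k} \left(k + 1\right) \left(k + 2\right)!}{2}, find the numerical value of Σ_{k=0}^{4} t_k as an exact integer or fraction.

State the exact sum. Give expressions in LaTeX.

Σ = 933/2

r(k) = (k + 2)*(k + 3)/(2*(k + 1)) after simplifying.
A = k/2 + 3/2, B = 1, C = k + 1.
Key eq: (k/2 + 3/2)·f(k+1) = (1)·f(k) + (k + 1).
d = 0 from the (1,0,1) case.
Match coefficients ⇒ f(k) = 2.
So s_k = (B(k−1)f/C)·t_k = (2/(k + 1))·t_k = 3*factorial(k + 2)/2**k.
Check: Δs_k = 3*(k + 1)*factorial(k + 2)/(2*2**k). ✓
Telescoping: Σ = s_(5) − s_(0) = 945/2 − (6) = 933/2.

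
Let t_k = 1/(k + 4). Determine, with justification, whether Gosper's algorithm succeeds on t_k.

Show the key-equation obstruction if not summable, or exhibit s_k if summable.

The ratio is (k + 4)/(k + 5).
A = k + 4, B = k + 5, C = 1.
Need (k + 4)·f(k+1) − (k + 4)·f(k) = 1.
Bound: deg f ≤ 0.
f = c0 ⇒ A·f(k+1) − B(k−1)·f(k) − C = -1. The system {-1 = 0} is inconsistent; no antidifference.

No; the coefficient equations for f are inconsistent.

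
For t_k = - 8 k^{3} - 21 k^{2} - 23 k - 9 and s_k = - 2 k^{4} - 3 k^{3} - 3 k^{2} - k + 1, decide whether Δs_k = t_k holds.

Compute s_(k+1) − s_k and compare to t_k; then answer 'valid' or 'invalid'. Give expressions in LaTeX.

s_(k+1) = -2*k**4 - 11*k**3 - 24*k**2 - 24*k - 8
s_(k+1) − s_k = -8*k**3 - 21*k**2 - 23*k - 9
(s_(k+1) − s_k) − t_k = 0

Valid — Δs_k = t_k.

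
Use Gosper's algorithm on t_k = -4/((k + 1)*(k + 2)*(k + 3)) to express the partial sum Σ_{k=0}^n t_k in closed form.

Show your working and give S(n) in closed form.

t_(k+1)/t_k = (k + 1)/(k + 4).
So A=k + 1 and B=k + 4, with C=1.
Need (k + 1)·f(k+1) − (k + 3)·f(k) = 1.
Degrees (1,1,0) ⇒ d ≤ 2.
Solving with deg f ≤ 2: f(k) = k*(k + 3)/4.
R(k) = B(k−1)·f(k)/C(k) = k*(k + 3)**2/4; s_k = R·t_k = k*(-k - 3)/((k + 1)*(k + 2)).
Verify: -4/(k**3 + 6*k**2 + 11*k + 6) matches t_k.
s_(n+1) = (-n**2 - 5*n - 4)/(n**2 + 5*n + 6) and s_(0) = 0, so S(n) = (-n**2 - 5*n - 4)/(n**2 + 5*n + 6).

S(n) = (-n**2 - 5*n - 4)/(n**2 + 5*n + 6)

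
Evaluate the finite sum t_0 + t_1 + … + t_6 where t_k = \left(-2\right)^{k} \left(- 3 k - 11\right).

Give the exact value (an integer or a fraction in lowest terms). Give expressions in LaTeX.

Σ = -1283

Step 1: r(k) = 2*(-3*k - 14)/(3*k + 11).
So A=-2 and B=1, with C=k + 11/3.
Key eq: (-2)·f(k+1) = (1)·f(k) + (k + 11/3).
deg f ≤ 1 (via 0,0,1).
Solve for f: f(k) = -(k + 3)/3 (degree 1 ≤ 1).
Then R = B(k−1)f/C = -(k + 3)/(3*k + 11), so s_k = R(k)·t_k = (-2)**k*(k + 3).
s_(k+1) − s_k = (-2)**k*(-3*k - 11) = t_k.
Σ_(k=0)^(6) t_k = s_(7) − s_(0) = -1280 − (3) = -1283.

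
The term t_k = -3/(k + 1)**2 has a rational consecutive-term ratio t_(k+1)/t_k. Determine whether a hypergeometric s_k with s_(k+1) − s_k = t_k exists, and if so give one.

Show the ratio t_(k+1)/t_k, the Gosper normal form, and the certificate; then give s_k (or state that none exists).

no hypergeometric antidifference exists

Compute t_(k+1)/t_k: get (k + 1)**2/(k + 2)**2.
A = k**2 + 2*k + 1, B = k**2 + 4*k + 4, C = 1.
Set up (k**2 + 2*k + 1)·f(k+1) − (k**2 + 2*k + 1)·f(k) − (1) = 0.
Degrees (2,2,0) ⇒ d ≤ 0.
Put f(k) = c0: A·f(k+1) − B(k−1)·f(k) − C = -1; need -1 = 0 — inconsistent ⇒ no f, not summable.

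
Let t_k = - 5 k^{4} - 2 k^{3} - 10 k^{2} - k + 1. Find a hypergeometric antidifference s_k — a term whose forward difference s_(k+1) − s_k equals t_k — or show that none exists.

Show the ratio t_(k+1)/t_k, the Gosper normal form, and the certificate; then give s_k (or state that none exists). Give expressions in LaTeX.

s_k = k^{2} \left(- k^{3} + 2 k^{2} - 4 k + 4\right)

The ratio is (5*k**4 + 22*k**3 + 46*k**2 + 47*k + 17)/(5*k**4 + 2*k**3 + 10*k**2 + k - 1).
A = 1, B = 1, C = k**4 + 2*k**3/5 + 2*k**2 + k/5 - 1/5.
f must satisfy (1)·f(k+1) − (1)·f(k) = k**4 + 2*k**3/5 + 2*k**2 + k/5 - 1/5.
Degrees (0,0,4) ⇒ d ≤ 5.
Solve for f: f(k) = k**2*(k**3 - 2*k**2 + 4*k - 4)/5 (degree 5 ≤ 5).
Then R = B(k−1)f/C = k**2*(k**3 - 2*k**2 + 4*k - 4)/(5*k**4 + 2*k**3 + 10*k**2 + k - 1), so s_k = R(k)·t_k = k**2*(-k**3 + 2*k**2 - 4*k + 4).
s_(k+1) − s_k = -5*k**4 - 2*k**3 - 10*k**2 - k + 1 = t_k.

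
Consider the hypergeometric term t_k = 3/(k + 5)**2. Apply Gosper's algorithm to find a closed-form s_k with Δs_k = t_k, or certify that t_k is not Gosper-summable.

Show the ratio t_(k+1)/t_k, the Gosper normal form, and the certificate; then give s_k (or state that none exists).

none (Gosper's algorithm certifies no s_k)

r(k) = (k + 5)**2/(k + 6)**2 after simplifying.
A = k**2 + 10*k + 25, B = k**2 + 12*k + 36, C = 1.
Need (k**2 + 10*k + 25)·f(k+1) − (k**2 + 10*k + 25)·f(k) = 1.
deg f ≤ 0 (via 2,2,0).
Write f(k) = c0. Then LHS − RHS = -1, requiring -1 = 0: contradictory. No certificate.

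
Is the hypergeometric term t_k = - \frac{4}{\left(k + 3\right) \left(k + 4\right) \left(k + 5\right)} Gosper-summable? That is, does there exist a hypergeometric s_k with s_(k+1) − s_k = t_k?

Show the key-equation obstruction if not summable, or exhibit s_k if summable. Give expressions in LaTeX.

Step 1: r(k) = (k + 3)/(k + 6).
Normal form (A,B,C) = (k + 3, k + 6, 1).
Solve (k + 3)·f(k+1) − (k + 5)·f(k) = 1.
Bound: deg f ≤ 2.
Solve for f: f(k) = k*(k + 7)/24 (degree 2 ≤ 2).
Then R = B(k−1)f/C = k*(k + 5)*(k + 7)/24, so s_k = R(k)·t_k = k*(-k - 7)/(6*(k + 3)*(k + 4)).
Δs = -4/(k**3 + 12*k**2 + 47*k + 60), as required.

Yes. s_k = \frac{k \left(- k - 7\right)}{6 \left(k + 3\right) \left(k + 4\right)}.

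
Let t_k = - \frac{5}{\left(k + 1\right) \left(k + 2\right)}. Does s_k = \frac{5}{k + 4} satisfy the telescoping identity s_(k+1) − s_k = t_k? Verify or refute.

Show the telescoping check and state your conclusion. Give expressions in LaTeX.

Invalid: residual \frac{30 \left(k + 3\right)}{k^{4} + 12 k^{3} + 49 k^{2} + 78 k + 40} ≠ 0.

s_(k+1) = 5/(k + 5)
s_(k+1) − s_k = -5/((k + 4)*(k + 5))
(s_(k+1) − s_k) − t_k = 30*(k + 3)/(k**4 + 12*k**3 + 49*k**2 + 78*k + 40)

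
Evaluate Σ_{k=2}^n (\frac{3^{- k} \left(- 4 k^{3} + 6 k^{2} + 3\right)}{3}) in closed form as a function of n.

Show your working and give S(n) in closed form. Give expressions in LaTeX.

Compute t_(k+1)/t_k: get (4*k**3 + 6*k**2 - 5)/(3*(4*k**3 - 6*k**2 - 3)).
Factor: A=1/3; B=1; C=k**3 - 3*k**2/2 - 3/4.
Set up (1/3)·f(k+1) − (1)·f(k) − (k**3 - 3*k**2/2 - 3/4) = 0.
Bound: deg f ≤ 3.
A polynomial solution: f(k) = -3*(2*k**3 + 3*k + 1)/4.
So s_k = (B(k−1)f/C)·t_k = (-3*(2*k**3 + 3*k + 1)/(4*k**3 - 6*k**2 - 3))·t_k = (2*k**3 + 3*k + 1)/3**k.
Δs = (-4*k**3 + 6*k**2 + 3)/(3*3**k), as required.
s_(n+1) = 3**(-n - 1)*(2*n**3 + 6*n**2 + 9*n + 6) and s_(2) = 23/9, so S(n) = 3**(-n - 2)*(-23*3**n + 6*n**3 + 18*n**2 + 27*n + 18).

S(n) = 3^{- n - 2} \left(- 23 \cdot 3^{n} + 6 n^{3} + 18 n^{2} + 27 n + 18\right)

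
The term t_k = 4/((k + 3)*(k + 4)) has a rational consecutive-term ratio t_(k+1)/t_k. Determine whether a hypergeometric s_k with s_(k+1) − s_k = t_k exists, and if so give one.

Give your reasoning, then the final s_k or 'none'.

t_(k+1)/t_k = (k + 3)/(k + 5).
Normal form (A,B,C) = (k + 3, k + 5, 1).
Solve (k + 3)·f(k+1) − (k + 4)·f(k) = 1.
d = 1 from the (1,1,0) case.
Match coefficients ⇒ f(k) = k/3.
Certificate R = B(k−1)f/C = k*(k + 4)/3 gives s_k = 4*k/(3*(k + 3)).
Δs = 4/(k**2 + 7*k + 12), as required.

s_k = 4*k/(3*(k + 3))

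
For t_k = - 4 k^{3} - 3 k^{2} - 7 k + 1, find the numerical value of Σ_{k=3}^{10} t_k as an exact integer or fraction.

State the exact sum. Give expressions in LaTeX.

Ratio r(k) = (4*k**3 + 15*k**2 + 25*k + 13)/(4*k**3 + 3*k**2 + 7*k - 1).
Normal form (A,B,C) = (1, 1, k**3 + 3*k**2/4 + 7*k/4 - 1/4).
Need (1)·f(k+1) − (1)·f(k) = k**3 + 3*k**2/4 + 7*k/4 - 1/4.
Degrees (0,0,3) ⇒ d ≤ 4.
Solving with deg f ≤ 4: f(k) = k*(k**3 - k**2 + 3*k - 4)/4.
Get s_k = R·t_k = k*(-k**3 + k**2 - 3*k + 4) with R(k) = B(k−1)f(k)/C(k) = k*(k**3 - k**2 + 3*k - 4)/(4*k**3 + 3*k**2 + 7*k - 1).
Δs = -4*k**3 - 3*k**2 - 7*k + 1, as required.
Sum = s_(11) − s_(3); s_(11) = -13629, s_(3) = -69 ⇒ -13560.

Σ = -13560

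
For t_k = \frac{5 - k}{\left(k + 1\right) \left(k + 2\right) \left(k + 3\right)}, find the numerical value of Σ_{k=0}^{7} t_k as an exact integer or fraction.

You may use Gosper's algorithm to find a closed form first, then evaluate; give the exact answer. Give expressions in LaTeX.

Σ = 16/15

Compute t_(k+1)/t_k: get (k - 4)*(k + 1)/((k - 5)*(k + 4)).
Factor: A=k + 1; B=k + 4; C=k - 5.
Set up (k + 1)·f(k+1) − (k + 3)·f(k) − (k - 5) = 0.
deg f ≤ 2 (via 1,1,1).
A polynomial solution: f(k) = -k*(k + 4).
R(k) = B(k−1)·f(k)/C(k) = -k*(k + 3)*(k + 4)/(k - 5); s_k = R·t_k = k*(k + 4)/((k + 1)*(k + 2)).
Δs = (5 - k)/(k**3 + 6*k**2 + 11*k + 6), as required.
Sum = s_(8) − s_(0); s_(8) = 16/15, s_(0) = 0 ⇒ 16/15.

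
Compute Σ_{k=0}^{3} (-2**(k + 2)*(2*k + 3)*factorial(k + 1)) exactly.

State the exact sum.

Σ = -7676

t_(k+1)/t_k = 2*(k + 2)*(2*k + 5)/(2*k + 3).
A = 2*k + 4, B = 1, C = k + 3/2.
Need (2*k + 4)·f(k+1) − (1)·f(k) = k + 3/2.
From deg A=1, deg B=0, deg C=1: d=0.
Coefficient equations give f(k) = 1/2.
Certificate R = B(k−1)f/C = 1/(2*k + 3) gives s_k = -2**(k + 2)*factorial(k + 1).
Check: Δs_k = -2**(k + 2)*(2*k + 3)*factorial(k + 1). ✓
Sum = s_(4) − s_(0); s_(4) = -7680, s_(0) = -4 ⇒ -7676.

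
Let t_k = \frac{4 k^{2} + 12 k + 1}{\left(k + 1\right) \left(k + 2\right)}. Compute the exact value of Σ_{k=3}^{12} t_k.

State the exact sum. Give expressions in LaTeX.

Σ = 155/4

t_(k+1)/t_k = (k + 1)*(12*k + 4*(k + 1)**2 + 13)/((k + 3)*(4*k**2 + 12*k + 1)).
So A=k + 1 and B=k + 3, with C=k**2 + 3*k + 1/4.
f must satisfy (k + 1)·f(k+1) − (k + 2)·f(k) = k**2 + 3*k + 1/4.
deg f ≤ 2 (via 1,1,2).
A polynomial solution: f(k) = k*(4*k - 3)/4.
Then R = B(k−1)f/C = k*(k + 2)*(4*k - 3)/(4*k**2 + 12*k + 1), so s_k = R(k)·t_k = k*(4*k - 3)/(k + 1).
s_(k+1) − s_k = (4*k**2 + 12*k + 1)/(k**2 + 3*k + 2) = t_k.
Σ_(k=3)^(12) t_k = s_(13) − s_(3) = 91/2 − (27/4) = 155/4.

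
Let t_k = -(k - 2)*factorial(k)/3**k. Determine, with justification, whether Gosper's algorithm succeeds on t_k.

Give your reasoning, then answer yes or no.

Yes. s_k = -3**(1 - k)*factorial(k).

Ratio r(k) = (k**2 - 1)/(3*(k - 2)).
Gosper form: A/B · C(k+1)/C(k) with A=k/3 + 1/3, B=1, C=k - 2.
Solve (k/3 + 1/3)·f(k+1) − (1)·f(k) = k - 2.
deg f ≤ 0 (via 1,0,1).
A polynomial solution: f(k) = 3.
R(k) = B(k−1)·f(k)/C(k) = 3/(k - 2); s_k = R·t_k = -3**(1 - k)*factorial(k).
s_(k+1) − s_k = -(k - 2)*factorial(k)/3**k = t_k.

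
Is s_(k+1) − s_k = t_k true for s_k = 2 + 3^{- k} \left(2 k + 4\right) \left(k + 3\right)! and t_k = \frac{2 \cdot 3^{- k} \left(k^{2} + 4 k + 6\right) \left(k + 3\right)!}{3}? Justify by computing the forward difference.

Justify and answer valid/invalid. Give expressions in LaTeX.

Valid: the claim telescopes to t_k.

s_(k+1) = 3**(-k - 1)*(2*k + 6)*factorial(k + 4) + 2
s_(k+1) − s_k = 2*(k**2 + 4*k + 6)*factorial(k + 3)/(3*3**k)
(s_(k+1) − s_k) − t_k = 0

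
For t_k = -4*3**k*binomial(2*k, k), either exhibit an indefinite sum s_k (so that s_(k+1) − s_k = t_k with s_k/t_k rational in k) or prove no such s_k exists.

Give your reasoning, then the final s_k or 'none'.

r(k) = 6*(2*k + 1)/(k + 1) after simplifying.
Normal form (A,B,C) = (12*k + 6, k + 1, 1).
Key eq: (12*k + 6)·f(k+1) = (k)·f(k) + (1).
Degrees (1,1,0) ⇒ d ≤ -1.
d = -1 < 0 ⇒ no nonzero polynomial f; not summable.

none — t_k is not Gosper-summable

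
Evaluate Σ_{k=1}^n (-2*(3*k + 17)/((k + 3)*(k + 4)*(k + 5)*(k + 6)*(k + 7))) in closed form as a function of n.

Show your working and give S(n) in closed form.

S(n) = n*(-n**2 - 16*n - 83)/(70*(n**3 + 16*n**2 + 83*n + 140))

r(k) = (k + 3)*(3*k + 20)/((k + 8)*(3*k + 17)) after simplifying.
Take A(k)=k + 3, B(k)=k + 8, C(k)=k + 17/3.
Key eq: (k + 3)·f(k+1) = (k + 7)·f(k) + (k + 17/3).
From deg A=1, deg B=1, deg C=1: d=4.
A polynomial solution: f(k) = k*(k + 5)*(k**2 + 13*k + 54)/216.
So s_k = (B(k−1)f/C)·t_k = (k*(k + 5)*(k + 7)*(k**2 + 13*k + 54)/(72*(3*k + 17)))·t_k = k*(-k**2 - 13*k - 54)/(36*(k**3 + 13*k**2 + 54*k + 72)).
Check: Δs_k = 2*(-3*k - 17)/(k**5 + 25*k**4 + 245*k**3 + 1175*k**2 + 2754*k + 2520). ✓
Σ_(k=1)^n t_k = s_(n+1) − s_(1) = ((-n**3 - 16*n**2 - 83*n - 68)/(36*(n**3 + 16*n**2 + 83*n + 140))) − (-17/1260), i.e. n*(-n**2 - 16*n - 83)/(70*(n**3 + 16*n**2 + 83*n + 140)).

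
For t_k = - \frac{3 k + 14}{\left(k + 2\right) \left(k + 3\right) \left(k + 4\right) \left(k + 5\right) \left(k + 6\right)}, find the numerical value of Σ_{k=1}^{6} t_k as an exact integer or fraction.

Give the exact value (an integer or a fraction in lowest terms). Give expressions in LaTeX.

Compute t_(k+1)/t_k: get (k + 2)*(3*k + 17)/((k + 7)*(3*k + 14)).
So A=k + 2 and B=k + 7, with C=k + 14/3.
Set up (k + 2)·f(k+1) − (k + 6)·f(k) − (k + 14/3) = 0.
deg f ≤ 4 (via 1,1,1).
Match coefficients ⇒ f(k) = k*(k + 4)*(k**2 + 10*k + 31)/90.
So s_k = (B(k−1)f/C)·t_k = (k*(k + 4)*(k + 6)*(k**2 + 10*k + 31)/(30*(3*k + 14)))·t_k = k*(-k**2 - 10*k - 31)/(30*(k**3 + 10*k**2 + 31*k + 30)).
Δs = (-3*k - 14)/(k**5 + 20*k**4 + 155*k**3 + 580*k**2 + 1044*k + 720), as required.
Telescoping: Σ = s_(7) − s_(1) = -7/216 − (-7/360) = -7/540.

Σ = -7/540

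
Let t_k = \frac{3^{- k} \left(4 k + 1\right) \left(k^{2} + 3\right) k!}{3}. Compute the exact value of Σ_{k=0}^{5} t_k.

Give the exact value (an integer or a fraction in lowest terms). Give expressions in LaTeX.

Σ = 11999/81

Step 1: r(k) = (k + 1)*(4*k + 5)*((k + 1)**2 + 3)/(3*(4*k + 1)*(k**2 + 3)).
So A=k/3 + 1/3 and B=1, with C=k**3 + k**2/4 + 3*k + 3/4.
f must satisfy (k/3 + 1/3)·f(k+1) − (1)·f(k) = k**3 + k**2/4 + 3*k + 3/4.
d = 2 from the (1,0,3) case.
Match coefficients ⇒ f(k) = 3*(4*k**2 + k + 1)/4.
R(k) = B(k−1)·f(k)/C(k) = 3*(4*k**2 + k + 1)/((4*k + 1)*(k**2 + 3)); s_k = R·t_k = (4*k**2 + k + 1)*factorial(k)/3**k.
s_(k+1) − s_k = (4*k + 1)*(k**2 + 3)*factorial(k)/(3*3**k) = t_k.
Telescoping: Σ = s_(6) − s_(0) = 12080/81 − (1) = 11999/81.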